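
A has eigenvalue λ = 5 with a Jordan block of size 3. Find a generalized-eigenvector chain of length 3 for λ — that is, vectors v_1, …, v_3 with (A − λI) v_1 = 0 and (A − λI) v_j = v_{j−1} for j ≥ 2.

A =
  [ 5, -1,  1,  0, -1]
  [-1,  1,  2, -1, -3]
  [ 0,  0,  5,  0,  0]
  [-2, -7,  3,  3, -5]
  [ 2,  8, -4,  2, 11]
A Jordan chain for λ = 5 of length 3:
v_1 = (-1, 0, 0, 1, 0)ᵀ
v_2 = (0, -1, 0, -2, 2)ᵀ
v_3 = (1, 0, 0, 0, 0)ᵀ

Let N = A − (5)·I. We want v_3 with N^3 v_3 = 0 but N^2 v_3 ≠ 0; then v_{j-1} := N · v_j for j = 3, …, 2.

Pick v_3 = (1, 0, 0, 0, 0)ᵀ.
Then v_2 = N · v_3 = (0, -1, 0, -2, 2)ᵀ.
Then v_1 = N · v_2 = (-1, 0, 0, 1, 0)ᵀ.

Sanity check: (A − (5)·I) v_1 = (0, 0, 0, 0, 0)ᵀ = 0. ✓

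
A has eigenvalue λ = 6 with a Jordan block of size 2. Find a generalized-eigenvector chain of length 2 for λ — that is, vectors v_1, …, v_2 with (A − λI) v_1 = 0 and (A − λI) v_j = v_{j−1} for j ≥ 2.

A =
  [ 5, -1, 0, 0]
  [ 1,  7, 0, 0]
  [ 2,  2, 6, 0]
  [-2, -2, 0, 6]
A Jordan chain for λ = 6 of length 2:
v_1 = (-1, 1, 2, -2)ᵀ
v_2 = (1, 0, 0, 0)ᵀ

Let N = A − (6)·I. We want v_2 with N^2 v_2 = 0 but N^1 v_2 ≠ 0; then v_{j-1} := N · v_j for j = 2, …, 2.

Pick v_2 = (1, 0, 0, 0)ᵀ.
Then v_1 = N · v_2 = (-1, 1, 2, -2)ᵀ.

Sanity check: (A − (6)·I) v_1 = (0, 0, 0, 0)ᵀ = 0. ✓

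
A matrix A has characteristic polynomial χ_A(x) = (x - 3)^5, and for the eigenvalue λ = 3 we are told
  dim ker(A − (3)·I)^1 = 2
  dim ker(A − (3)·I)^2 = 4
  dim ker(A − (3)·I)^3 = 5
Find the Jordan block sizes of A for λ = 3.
Block sizes for λ = 3: [3, 2]

From the dimensions of kernels of powers, the number of Jordan blocks of size at least j is d_j − d_{j−1} where d_j = dim ker(N^j) (with d_0 = 0). Computing the differences gives [2, 2, 1].
The number of blocks of size exactly k is (#blocks of size ≥ k) − (#blocks of size ≥ k + 1), so the partition is: 1 block(s) of size 2, 1 block(s) of size 3.
In nonincreasing order the block sizes are [3, 2].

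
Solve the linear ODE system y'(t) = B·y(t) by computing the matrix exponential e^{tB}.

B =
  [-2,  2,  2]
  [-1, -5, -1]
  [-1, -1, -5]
e^{tB} =
  [2*t*exp(-4*t) + exp(-4*t), 2*t*exp(-4*t), 2*t*exp(-4*t)]
  [-t*exp(-4*t), -t*exp(-4*t) + exp(-4*t), -t*exp(-4*t)]
  [-t*exp(-4*t), -t*exp(-4*t), -t*exp(-4*t) + exp(-4*t)]

Strategy: write B = P · J · P⁻¹ where J is a Jordan canonical form, so e^{tB} = P · e^{tJ} · P⁻¹, and e^{tJ} can be computed block-by-block.

B has Jordan form
J =
  [-4,  1,  0]
  [ 0, -4,  0]
  [ 0,  0, -4]
(up to reordering of blocks).

Per-block formulas:
  For a 2×2 Jordan block J_2(-4): exp(t · J_2(-4)) = e^(-4t)·(I + t·N), where N is the 2×2 nilpotent shift.
  For a 1×1 block at λ = -4: exp(t · [-4]) = [e^(-4t)].

After assembling e^{tJ} and conjugating by P, we get:

e^{tB} =
  [2*t*exp(-4*t) + exp(-4*t), 2*t*exp(-4*t), 2*t*exp(-4*t)]
  [-t*exp(-4*t), -t*exp(-4*t) + exp(-4*t), -t*exp(-4*t)]
  [-t*exp(-4*t), -t*exp(-4*t), -t*exp(-4*t) + exp(-4*t)]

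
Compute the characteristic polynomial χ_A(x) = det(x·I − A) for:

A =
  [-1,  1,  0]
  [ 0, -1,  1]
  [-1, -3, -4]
x^3 + 6*x^2 + 12*x + 8

Expanding det(x·I − A) (e.g. by cofactor expansion or by noting that A is similar to its Jordan form J, which has the same characteristic polynomial as A) gives
  χ_A(x) = x^3 + 6*x^2 + 12*x + 8
which factors as (x + 2)^3. The eigenvalues (with algebraic multiplicities) are λ = -2 with multiplicity 3.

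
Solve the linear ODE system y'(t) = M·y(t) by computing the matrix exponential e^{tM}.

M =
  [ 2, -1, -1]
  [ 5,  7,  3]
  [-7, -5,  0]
e^{tM} =
  [3*t^2*exp(3*t)/2 - t*exp(3*t) + exp(3*t), t^2*exp(3*t) - t*exp(3*t), t^2*exp(3*t)/2 - t*exp(3*t)]
  [-3*t^2*exp(3*t) + 5*t*exp(3*t), -2*t^2*exp(3*t) + 4*t*exp(3*t) + exp(3*t), -t^2*exp(3*t) + 3*t*exp(3*t)]
  [3*t^2*exp(3*t)/2 - 7*t*exp(3*t), t^2*exp(3*t) - 5*t*exp(3*t), t^2*exp(3*t)/2 - 3*t*exp(3*t) + exp(3*t)]

Strategy: write M = P · J · P⁻¹ where J is a Jordan canonical form, so e^{tM} = P · e^{tJ} · P⁻¹, and e^{tJ} can be computed block-by-block.

M has Jordan form
J =
  [3, 1, 0]
  [0, 3, 1]
  [0, 0, 3]
(up to reordering of blocks).

Per-block formulas:
  For a 3×3 Jordan block J_3(3): exp(t · J_3(3)) = e^(3t)·(I + t·N + (t^2/2)·N^2), where N is the 3×3 nilpotent shift.

After assembling e^{tJ} and conjugating by P, we get:

e^{tM} =
  [3*t^2*exp(3*t)/2 - t*exp(3*t) + exp(3*t), t^2*exp(3*t) - t*exp(3*t), t^2*exp(3*t)/2 - t*exp(3*t)]
  [-3*t^2*exp(3*t) + 5*t*exp(3*t), -2*t^2*exp(3*t) + 4*t*exp(3*t) + exp(3*t), -t^2*exp(3*t) + 3*t*exp(3*t)]
  [3*t^2*exp(3*t)/2 - 7*t*exp(3*t), t^2*exp(3*t) - 5*t*exp(3*t), t^2*exp(3*t)/2 - 3*t*exp(3*t) + exp(3*t)]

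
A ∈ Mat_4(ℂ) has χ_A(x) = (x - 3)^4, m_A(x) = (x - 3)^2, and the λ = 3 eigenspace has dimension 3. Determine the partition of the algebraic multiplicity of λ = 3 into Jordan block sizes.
Block sizes for λ = 3: [2, 1, 1]

Step 1 — from the characteristic polynomial, algebraic multiplicity of λ = 3 is 4. From dim ker(A − (3)·I) = 3, there are exactly 3 Jordan blocks for λ = 3.
Step 2 — from the minimal polynomial, the factor (x − 3)^2 tells us the largest block for λ = 3 has size 2.
Step 3 — with total size 4, 3 blocks, and largest block 2, the block sizes (in nonincreasing order) are [2, 1, 1].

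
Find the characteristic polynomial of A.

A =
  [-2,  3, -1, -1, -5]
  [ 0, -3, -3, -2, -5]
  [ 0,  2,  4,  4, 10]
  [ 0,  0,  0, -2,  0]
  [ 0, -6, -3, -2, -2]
x^5 + 5*x^4 - 40*x^2 - 80*x - 48

Expanding det(x·I − A) (e.g. by cofactor expansion or by noting that A is similar to its Jordan form J, which has the same characteristic polynomial as A) gives
  χ_A(x) = x^5 + 5*x^4 - 40*x^2 - 80*x - 48
which factors as (x - 3)*(x + 2)^4. The eigenvalues (with algebraic multiplicities) are λ = -2 with multiplicity 4, λ = 3 with multiplicity 1.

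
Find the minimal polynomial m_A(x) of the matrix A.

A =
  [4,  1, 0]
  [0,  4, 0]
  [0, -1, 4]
x^2 - 8*x + 16

The characteristic polynomial is χ_A(x) = (x - 4)^3, so the eigenvalues are known. The minimal polynomial is
  m_A(x) = Π_λ (x − λ)^{k_λ}
where k_λ is the size of the *largest* Jordan block for λ (equivalently, the smallest k with (A − λI)^k v = 0 for every generalised eigenvector v of λ).

  λ = 4: largest Jordan block has size 2, contributing (x − 4)^2

So m_A(x) = (x - 4)^2 = x^2 - 8*x + 16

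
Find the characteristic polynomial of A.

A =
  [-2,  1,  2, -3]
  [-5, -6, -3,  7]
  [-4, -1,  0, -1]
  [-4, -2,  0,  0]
x^4 + 8*x^3 + 24*x^2 + 32*x + 16

Expanding det(x·I − A) (e.g. by cofactor expansion or by noting that A is similar to its Jordan form J, which has the same characteristic polynomial as A) gives
  χ_A(x) = x^4 + 8*x^3 + 24*x^2 + 32*x + 16
which factors as (x + 2)^4. The eigenvalues (with algebraic multiplicities) are λ = -2 with multiplicity 4.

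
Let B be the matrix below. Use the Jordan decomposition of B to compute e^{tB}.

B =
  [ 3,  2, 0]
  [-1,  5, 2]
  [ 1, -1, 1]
e^{tB} =
  [-t^2*exp(3*t) + exp(3*t), 2*t^2*exp(3*t) + 2*t*exp(3*t), 2*t^2*exp(3*t)]
  [-t*exp(3*t), 2*t*exp(3*t) + exp(3*t), 2*t*exp(3*t)]
  [-t^2*exp(3*t)/2 + t*exp(3*t), t^2*exp(3*t) - t*exp(3*t), t^2*exp(3*t) - 2*t*exp(3*t) + exp(3*t)]

Strategy: write B = P · J · P⁻¹ where J is a Jordan canonical form, so e^{tB} = P · e^{tJ} · P⁻¹, and e^{tJ} can be computed block-by-block.

B has Jordan form
J =
  [3, 1, 0]
  [0, 3, 1]
  [0, 0, 3]
(up to reordering of blocks).

Per-block formulas:
  For a 3×3 Jordan block J_3(3): exp(t · J_3(3)) = e^(3t)·(I + t·N + (t^2/2)·N^2), where N is the 3×3 nilpotent shift.

After assembling e^{tJ} and conjugating by P, we get:

e^{tB} =
  [-t^2*exp(3*t) + exp(3*t), 2*t^2*exp(3*t) + 2*t*exp(3*t), 2*t^2*exp(3*t)]
  [-t*exp(3*t), 2*t*exp(3*t) + exp(3*t), 2*t*exp(3*t)]
  [-t^2*exp(3*t)/2 + t*exp(3*t), t^2*exp(3*t) - t*exp(3*t), t^2*exp(3*t) - 2*t*exp(3*t) + exp(3*t)]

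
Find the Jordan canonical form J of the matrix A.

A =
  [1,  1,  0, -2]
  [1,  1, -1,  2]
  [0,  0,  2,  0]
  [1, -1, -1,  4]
J_3(2) ⊕ J_1(2)

The characteristic polynomial is
  det(x·I − A) = x^4 - 8*x^3 + 24*x^2 - 32*x + 16 = (x - 2)^4

Eigenvalues and multiplicities (the geometric multiplicity of λ is n − rank(A − λI), which equals the number of Jordan blocks for λ):
  λ = 2: algebraic multiplicity = 4, geometric multiplicity = 2

Determining the block sizes for each eigenvalue:
  λ = 2: with am = 4 and gm = 2, the partition is not yet determined (e.g. several partitions of 4 into 2 parts exist). Let N = A − (2)·I. Computing rank(N^1) = 2, rank(N^2) = 1, rank(N^3) = 0; the number of blocks of size ≥ j is rank(N^{j−1}) − rank(N^j), giving [2, 1, 1]. So we have 1 block(s) of size 3, 1 block(s) of size 1 → block sizes [3, 1]

Assembling the blocks gives a Jordan form
J =
  [2, 1, 0, 0]
  [0, 2, 1, 0]
  [0, 0, 2, 0]
  [0, 0, 0, 2]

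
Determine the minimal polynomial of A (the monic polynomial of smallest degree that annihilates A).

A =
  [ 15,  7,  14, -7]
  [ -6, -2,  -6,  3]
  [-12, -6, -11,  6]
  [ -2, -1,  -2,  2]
x^2 - 2*x + 1

The characteristic polynomial is χ_A(x) = (x - 1)^4, so the eigenvalues are known. The minimal polynomial is
  m_A(x) = Π_λ (x − λ)^{k_λ}
where k_λ is the size of the *largest* Jordan block for λ (equivalently, the smallest k with (A − λI)^k v = 0 for every generalised eigenvector v of λ).

  λ = 1: largest Jordan block has size 2, contributing (x − 1)^2

So m_A(x) = (x - 1)^2 = x^2 - 2*x + 1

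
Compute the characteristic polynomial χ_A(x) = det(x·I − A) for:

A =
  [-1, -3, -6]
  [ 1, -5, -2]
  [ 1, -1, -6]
x^3 + 12*x^2 + 48*x + 64

Expanding det(x·I − A) (e.g. by cofactor expansion or by noting that A is similar to its Jordan form J, which has the same characteristic polynomial as A) gives
  χ_A(x) = x^3 + 12*x^2 + 48*x + 64
which factors as (x + 4)^3. The eigenvalues (with algebraic multiplicities) are λ = -4 with multiplicity 3.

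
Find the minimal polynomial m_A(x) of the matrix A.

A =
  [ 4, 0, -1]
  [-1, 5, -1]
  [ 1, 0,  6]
x^2 - 10*x + 25

The characteristic polynomial is χ_A(x) = (x - 5)^3, so the eigenvalues are known. The minimal polynomial is
  m_A(x) = Π_λ (x − λ)^{k_λ}
where k_λ is the size of the *largest* Jordan block for λ (equivalently, the smallest k with (A − λI)^k v = 0 for every generalised eigenvector v of λ).

  λ = 5: largest Jordan block has size 2, contributing (x − 5)^2

So m_A(x) = (x - 5)^2 = x^2 - 10*x + 25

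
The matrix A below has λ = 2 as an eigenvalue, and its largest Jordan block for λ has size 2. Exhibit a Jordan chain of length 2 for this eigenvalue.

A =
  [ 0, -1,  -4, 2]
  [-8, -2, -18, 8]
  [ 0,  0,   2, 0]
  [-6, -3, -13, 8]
A Jordan chain for λ = 2 of length 2:
v_1 = (-2, -8, 0, -6)ᵀ
v_2 = (1, 0, 0, 0)ᵀ

Let N = A − (2)·I. We want v_2 with N^2 v_2 = 0 but N^1 v_2 ≠ 0; then v_{j-1} := N · v_j for j = 2, …, 2.

Pick v_2 = (1, 0, 0, 0)ᵀ.
Then v_1 = N · v_2 = (-2, -8, 0, -6)ᵀ.

Sanity check: (A − (2)·I) v_1 = (0, 0, 0, 0)ᵀ = 0. ✓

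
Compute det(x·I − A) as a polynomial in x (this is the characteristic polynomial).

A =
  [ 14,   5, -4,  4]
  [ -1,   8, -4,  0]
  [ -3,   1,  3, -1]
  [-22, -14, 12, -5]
x^4 - 20*x^3 + 150*x^2 - 500*x + 625

Expanding det(x·I − A) (e.g. by cofactor expansion or by noting that A is similar to its Jordan form J, which has the same characteristic polynomial as A) gives
  χ_A(x) = x^4 - 20*x^3 + 150*x^2 - 500*x + 625
which factors as (x - 5)^4. The eigenvalues (with algebraic multiplicities) are λ = 5 with multiplicity 4.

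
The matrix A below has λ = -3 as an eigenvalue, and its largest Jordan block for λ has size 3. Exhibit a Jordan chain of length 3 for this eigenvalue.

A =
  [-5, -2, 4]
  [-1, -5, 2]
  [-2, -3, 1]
A Jordan chain for λ = -3 of length 3:
v_1 = (-2, 0, -1)ᵀ
v_2 = (-2, -1, -2)ᵀ
v_3 = (1, 0, 0)ᵀ

Let N = A − (-3)·I. We want v_3 with N^3 v_3 = 0 but N^2 v_3 ≠ 0; then v_{j-1} := N · v_j for j = 3, …, 2.

Pick v_3 = (1, 0, 0)ᵀ.
Then v_2 = N · v_3 = (-2, -1, -2)ᵀ.
Then v_1 = N · v_2 = (-2, 0, -1)ᵀ.

Sanity check: (A − (-3)·I) v_1 = (0, 0, 0)ᵀ = 0. ✓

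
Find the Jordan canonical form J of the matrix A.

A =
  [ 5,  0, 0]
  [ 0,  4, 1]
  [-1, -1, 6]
J_3(5)

The characteristic polynomial is
  det(x·I − A) = x^3 - 15*x^2 + 75*x - 125 = (x - 5)^3

Eigenvalues and multiplicities (the geometric multiplicity of λ is n − rank(A − λI), which equals the number of Jordan blocks for λ):
  λ = 5: algebraic multiplicity = 3, geometric multiplicity = 1

Determining the block sizes for each eigenvalue:
  λ = 5: one block (gm = 1), so the single block has size am = 3 → block sizes [3]

Assembling the blocks gives a Jordan form
J =
  [5, 1, 0]
  [0, 5, 1]
  [0, 0, 5]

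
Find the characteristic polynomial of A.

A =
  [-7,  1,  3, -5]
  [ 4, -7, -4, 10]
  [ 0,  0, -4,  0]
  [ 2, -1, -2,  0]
x^4 + 18*x^3 + 121*x^2 + 360*x + 400

Expanding det(x·I − A) (e.g. by cofactor expansion or by noting that A is similar to its Jordan form J, which has the same characteristic polynomial as A) gives
  χ_A(x) = x^4 + 18*x^3 + 121*x^2 + 360*x + 400
which factors as (x + 4)^2*(x + 5)^2. The eigenvalues (with algebraic multiplicities) are λ = -5 with multiplicity 2, λ = -4 with multiplicity 2.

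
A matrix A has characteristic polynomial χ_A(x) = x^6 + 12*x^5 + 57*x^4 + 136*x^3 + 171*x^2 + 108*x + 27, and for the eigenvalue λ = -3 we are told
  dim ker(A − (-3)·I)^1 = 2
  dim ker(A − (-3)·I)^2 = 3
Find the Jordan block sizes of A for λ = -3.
Block sizes for λ = -3: [2, 1]

From the dimensions of kernels of powers, the number of Jordan blocks of size at least j is d_j − d_{j−1} where d_j = dim ker(N^j) (with d_0 = 0). Computing the differences gives [2, 1].
The number of blocks of size exactly k is (#blocks of size ≥ k) − (#blocks of size ≥ k + 1), so the partition is: 1 block(s) of size 1, 1 block(s) of size 2.
In nonincreasing order the block sizes are [2, 1].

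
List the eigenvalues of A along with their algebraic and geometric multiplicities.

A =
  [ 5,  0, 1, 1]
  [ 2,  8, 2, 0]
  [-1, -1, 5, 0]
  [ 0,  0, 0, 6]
λ = 6: alg = 4, geom = 2

Step 1 — factor the characteristic polynomial to read off the algebraic multiplicities:
  χ_A(x) = (x - 6)^4

Step 2 — compute geometric multiplicities via the rank-nullity identity g(λ) = n − rank(A − λI):
  rank(A − (6)·I) = 2, so dim ker(A − (6)·I) = n − 2 = 2

Summary:
  λ = 6: algebraic multiplicity = 4, geometric multiplicity = 2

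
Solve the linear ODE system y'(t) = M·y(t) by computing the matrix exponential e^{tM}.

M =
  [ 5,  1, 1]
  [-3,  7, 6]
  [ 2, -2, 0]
e^{tM} =
  [t*exp(4*t) + exp(4*t), t^2*exp(4*t) + t*exp(4*t), 3*t^2*exp(4*t)/2 + t*exp(4*t)]
  [-3*t*exp(4*t), -3*t^2*exp(4*t) + 3*t*exp(4*t) + exp(4*t), -9*t^2*exp(4*t)/2 + 6*t*exp(4*t)]
  [2*t*exp(4*t), 2*t^2*exp(4*t) - 2*t*exp(4*t), 3*t^2*exp(4*t) - 4*t*exp(4*t) + exp(4*t)]

Strategy: write M = P · J · P⁻¹ where J is a Jordan canonical form, so e^{tM} = P · e^{tJ} · P⁻¹, and e^{tJ} can be computed block-by-block.

M has Jordan form
J =
  [4, 1, 0]
  [0, 4, 1]
  [0, 0, 4]
(up to reordering of blocks).

Per-block formulas:
  For a 3×3 Jordan block J_3(4): exp(t · J_3(4)) = e^(4t)·(I + t·N + (t^2/2)·N^2), where N is the 3×3 nilpotent shift.

After assembling e^{tJ} and conjugating by P, we get:

e^{tM} =
  [t*exp(4*t) + exp(4*t), t^2*exp(4*t) + t*exp(4*t), 3*t^2*exp(4*t)/2 + t*exp(4*t)]
  [-3*t*exp(4*t), -3*t^2*exp(4*t) + 3*t*exp(4*t) + exp(4*t), -9*t^2*exp(4*t)/2 + 6*t*exp(4*t)]
  [2*t*exp(4*t), 2*t^2*exp(4*t) - 2*t*exp(4*t), 3*t^2*exp(4*t) - 4*t*exp(4*t) + exp(4*t)]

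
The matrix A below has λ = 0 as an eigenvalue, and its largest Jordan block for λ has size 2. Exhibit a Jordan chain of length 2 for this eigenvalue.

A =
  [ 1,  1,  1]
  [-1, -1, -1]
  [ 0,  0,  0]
A Jordan chain for λ = 0 of length 2:
v_1 = (1, -1, 0)ᵀ
v_2 = (1, 0, 0)ᵀ

Let N = A − (0)·I. We want v_2 with N^2 v_2 = 0 but N^1 v_2 ≠ 0; then v_{j-1} := N · v_j for j = 2, …, 2.

Pick v_2 = (1, 0, 0)ᵀ.
Then v_1 = N · v_2 = (1, -1, 0)ᵀ.

Sanity check: (A − (0)·I) v_1 = (0, 0, 0)ᵀ = 0. ✓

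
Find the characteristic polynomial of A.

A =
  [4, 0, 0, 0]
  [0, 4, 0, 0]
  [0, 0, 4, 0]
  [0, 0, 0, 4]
x^4 - 16*x^3 + 96*x^2 - 256*x + 256

Expanding det(x·I − A) (e.g. by cofactor expansion or by noting that A is similar to its Jordan form J, which has the same characteristic polynomial as A) gives
  χ_A(x) = x^4 - 16*x^3 + 96*x^2 - 256*x + 256
which factors as (x - 4)^4. The eigenvalues (with algebraic multiplicities) are λ = 4 with multiplicity 4.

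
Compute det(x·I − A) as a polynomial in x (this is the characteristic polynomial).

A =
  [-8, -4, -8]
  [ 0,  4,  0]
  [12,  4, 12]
x^3 - 8*x^2 + 16*x

Expanding det(x·I − A) (e.g. by cofactor expansion or by noting that A is similar to its Jordan form J, which has the same characteristic polynomial as A) gives
  χ_A(x) = x^3 - 8*x^2 + 16*x
which factors as x*(x - 4)^2. The eigenvalues (with algebraic multiplicities) are λ = 0 with multiplicity 1, λ = 4 with multiplicity 2.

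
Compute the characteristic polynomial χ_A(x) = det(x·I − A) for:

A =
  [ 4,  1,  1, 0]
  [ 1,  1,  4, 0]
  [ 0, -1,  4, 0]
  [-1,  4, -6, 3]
x^4 - 12*x^3 + 54*x^2 - 108*x + 81

Expanding det(x·I − A) (e.g. by cofactor expansion or by noting that A is similar to its Jordan form J, which has the same characteristic polynomial as A) gives
  χ_A(x) = x^4 - 12*x^3 + 54*x^2 - 108*x + 81
which factors as (x - 3)^4. The eigenvalues (with algebraic multiplicities) are λ = 3 with multiplicity 4.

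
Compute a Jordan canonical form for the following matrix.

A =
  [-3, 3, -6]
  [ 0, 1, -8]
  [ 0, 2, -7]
J_2(-3) ⊕ J_1(-3)

The characteristic polynomial is
  det(x·I − A) = x^3 + 9*x^2 + 27*x + 27 = (x + 3)^3

Eigenvalues and multiplicities (the geometric multiplicity of λ is n − rank(A − λI), which equals the number of Jordan blocks for λ):
  λ = -3: algebraic multiplicity = 3, geometric multiplicity = 2

Determining the block sizes for each eigenvalue:
  λ = -3: 2 blocks summing to 3 forces exactly one block of size 2 and the rest size 1 → block sizes [2, 1]

Assembling the blocks gives a Jordan form
J =
  [-3,  1,  0]
  [ 0, -3,  0]
  [ 0,  0, -3]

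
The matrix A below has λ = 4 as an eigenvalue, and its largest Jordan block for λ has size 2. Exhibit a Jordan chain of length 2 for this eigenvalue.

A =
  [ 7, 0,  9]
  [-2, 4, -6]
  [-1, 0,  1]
A Jordan chain for λ = 4 of length 2:
v_1 = (3, -2, -1)ᵀ
v_2 = (1, 0, 0)ᵀ

Let N = A − (4)·I. We want v_2 with N^2 v_2 = 0 but N^1 v_2 ≠ 0; then v_{j-1} := N · v_j for j = 2, …, 2.

Pick v_2 = (1, 0, 0)ᵀ.
Then v_1 = N · v_2 = (3, -2, -1)ᵀ.

Sanity check: (A − (4)·I) v_1 = (0, 0, 0)ᵀ = 0. ✓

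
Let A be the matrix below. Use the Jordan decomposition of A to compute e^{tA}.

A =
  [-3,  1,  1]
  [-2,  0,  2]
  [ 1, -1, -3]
e^{tA} =
  [-t*exp(-2*t) + exp(-2*t), t*exp(-2*t), t*exp(-2*t)]
  [-2*t*exp(-2*t), 2*t*exp(-2*t) + exp(-2*t), 2*t*exp(-2*t)]
  [t*exp(-2*t), -t*exp(-2*t), -t*exp(-2*t) + exp(-2*t)]

Strategy: write A = P · J · P⁻¹ where J is a Jordan canonical form, so e^{tA} = P · e^{tJ} · P⁻¹, and e^{tJ} can be computed block-by-block.

A has Jordan form
J =
  [-2,  1,  0]
  [ 0, -2,  0]
  [ 0,  0, -2]
(up to reordering of blocks).

Per-block formulas:
  For a 2×2 Jordan block J_2(-2): exp(t · J_2(-2)) = e^(-2t)·(I + t·N), where N is the 2×2 nilpotent shift.
  For a 1×1 block at λ = -2: exp(t · [-2]) = [e^(-2t)].

After assembling e^{tJ} and conjugating by P, we get:

e^{tA} =
  [-t*exp(-2*t) + exp(-2*t), t*exp(-2*t), t*exp(-2*t)]
  [-2*t*exp(-2*t), 2*t*exp(-2*t) + exp(-2*t), 2*t*exp(-2*t)]
  [t*exp(-2*t), -t*exp(-2*t), -t*exp(-2*t) + exp(-2*t)]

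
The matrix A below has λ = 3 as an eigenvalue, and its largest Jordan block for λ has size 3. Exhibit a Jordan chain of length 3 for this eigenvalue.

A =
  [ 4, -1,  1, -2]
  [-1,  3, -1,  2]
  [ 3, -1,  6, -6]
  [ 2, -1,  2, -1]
A Jordan chain for λ = 3 of length 3:
v_1 = (1, 0, 1, 1)ᵀ
v_2 = (1, -1, 3, 2)ᵀ
v_3 = (1, 0, 0, 0)ᵀ

Let N = A − (3)·I. We want v_3 with N^3 v_3 = 0 but N^2 v_3 ≠ 0; then v_{j-1} := N · v_j for j = 3, …, 2.

Pick v_3 = (1, 0, 0, 0)ᵀ.
Then v_2 = N · v_3 = (1, -1, 3, 2)ᵀ.
Then v_1 = N · v_2 = (1, 0, 1, 1)ᵀ.

Sanity check: (A − (3)·I) v_1 = (0, 0, 0, 0)ᵀ = 0. ✓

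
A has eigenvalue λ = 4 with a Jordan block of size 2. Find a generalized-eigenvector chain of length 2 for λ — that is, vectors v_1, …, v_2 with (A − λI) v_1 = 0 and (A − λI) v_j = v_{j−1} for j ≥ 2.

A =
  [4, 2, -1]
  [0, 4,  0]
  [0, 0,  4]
A Jordan chain for λ = 4 of length 2:
v_1 = (2, 0, 0)ᵀ
v_2 = (0, 1, 0)ᵀ

Let N = A − (4)·I. We want v_2 with N^2 v_2 = 0 but N^1 v_2 ≠ 0; then v_{j-1} := N · v_j for j = 2, …, 2.

Pick v_2 = (0, 1, 0)ᵀ.
Then v_1 = N · v_2 = (2, 0, 0)ᵀ.

Sanity check: (A − (4)·I) v_1 = (0, 0, 0)ᵀ = 0. ✓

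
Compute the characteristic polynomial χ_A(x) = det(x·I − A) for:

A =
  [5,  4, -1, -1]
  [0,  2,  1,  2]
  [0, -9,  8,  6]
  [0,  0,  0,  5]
x^4 - 20*x^3 + 150*x^2 - 500*x + 625

Expanding det(x·I − A) (e.g. by cofactor expansion or by noting that A is similar to its Jordan form J, which has the same characteristic polynomial as A) gives
  χ_A(x) = x^4 - 20*x^3 + 150*x^2 - 500*x + 625
which factors as (x - 5)^4. The eigenvalues (with algebraic multiplicities) are λ = 5 with multiplicity 4.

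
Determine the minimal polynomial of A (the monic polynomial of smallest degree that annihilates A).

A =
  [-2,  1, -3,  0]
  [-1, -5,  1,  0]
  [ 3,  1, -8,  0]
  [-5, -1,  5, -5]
x^3 + 15*x^2 + 75*x + 125

The characteristic polynomial is χ_A(x) = (x + 5)^4, so the eigenvalues are known. The minimal polynomial is
  m_A(x) = Π_λ (x − λ)^{k_λ}
where k_λ is the size of the *largest* Jordan block for λ (equivalently, the smallest k with (A − λI)^k v = 0 for every generalised eigenvector v of λ).

  λ = -5: largest Jordan block has size 3, contributing (x + 5)^3

So m_A(x) = (x + 5)^3 = x^3 + 15*x^2 + 75*x + 125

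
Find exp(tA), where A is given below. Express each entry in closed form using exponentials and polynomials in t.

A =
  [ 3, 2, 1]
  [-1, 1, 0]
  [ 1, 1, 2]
e^{tA} =
  [t*exp(2*t) + exp(2*t), t^2*exp(2*t)/2 + 2*t*exp(2*t), t^2*exp(2*t)/2 + t*exp(2*t)]
  [-t*exp(2*t), -t^2*exp(2*t)/2 - t*exp(2*t) + exp(2*t), -t^2*exp(2*t)/2]
  [t*exp(2*t), t^2*exp(2*t)/2 + t*exp(2*t), t^2*exp(2*t)/2 + exp(2*t)]

Strategy: write A = P · J · P⁻¹ where J is a Jordan canonical form, so e^{tA} = P · e^{tJ} · P⁻¹, and e^{tJ} can be computed block-by-block.

A has Jordan form
J =
  [2, 1, 0]
  [0, 2, 1]
  [0, 0, 2]
(up to reordering of blocks).

Per-block formulas:
  For a 3×3 Jordan block J_3(2): exp(t · J_3(2)) = e^(2t)·(I + t·N + (t^2/2)·N^2), where N is the 3×3 nilpotent shift.

After assembling e^{tJ} and conjugating by P, we get:

e^{tA} =
  [t*exp(2*t) + exp(2*t), t^2*exp(2*t)/2 + 2*t*exp(2*t), t^2*exp(2*t)/2 + t*exp(2*t)]
  [-t*exp(2*t), -t^2*exp(2*t)/2 - t*exp(2*t) + exp(2*t), -t^2*exp(2*t)/2]
  [t*exp(2*t), t^2*exp(2*t)/2 + t*exp(2*t), t^2*exp(2*t)/2 + exp(2*t)]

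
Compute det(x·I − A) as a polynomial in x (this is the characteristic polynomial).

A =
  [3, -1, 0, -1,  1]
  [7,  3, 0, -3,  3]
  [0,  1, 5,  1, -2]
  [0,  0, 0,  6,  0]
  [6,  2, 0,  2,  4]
x^5 - 21*x^4 + 168*x^3 - 632*x^2 + 1104*x - 720

Expanding det(x·I − A) (e.g. by cofactor expansion or by noting that A is similar to its Jordan form J, which has the same characteristic polynomial as A) gives
  χ_A(x) = x^5 - 21*x^4 + 168*x^3 - 632*x^2 + 1104*x - 720
which factors as (x - 6)^2*(x - 5)*(x - 2)^2. The eigenvalues (with algebraic multiplicities) are λ = 2 with multiplicity 2, λ = 5 with multiplicity 1, λ = 6 with multiplicity 2.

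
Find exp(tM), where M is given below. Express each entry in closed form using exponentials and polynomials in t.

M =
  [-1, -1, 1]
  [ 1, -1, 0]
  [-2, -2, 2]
e^{tM} =
  [-t^2 - t + 1, -t, t^2/2 + t]
  [-t^2 + t, 1 - t, t^2/2]
  [-2*t^2 - 2*t, -2*t, t^2 + 2*t + 1]

Strategy: write M = P · J · P⁻¹ where J is a Jordan canonical form, so e^{tM} = P · e^{tJ} · P⁻¹, and e^{tJ} can be computed block-by-block.

M has Jordan form
J =
  [0, 1, 0]
  [0, 0, 1]
  [0, 0, 0]
(up to reordering of blocks).

Per-block formulas:
  For a 3×3 Jordan block J_3(0): exp(t · J_3(0)) = e^(0t)·(I + t·N + (t^2/2)·N^2), where N is the 3×3 nilpotent shift.

After assembling e^{tJ} and conjugating by P, we get:

e^{tM} =
  [-t^2 - t + 1, -t, t^2/2 + t]
  [-t^2 + t, 1 - t, t^2/2]
  [-2*t^2 - 2*t, -2*t, t^2 + 2*t + 1]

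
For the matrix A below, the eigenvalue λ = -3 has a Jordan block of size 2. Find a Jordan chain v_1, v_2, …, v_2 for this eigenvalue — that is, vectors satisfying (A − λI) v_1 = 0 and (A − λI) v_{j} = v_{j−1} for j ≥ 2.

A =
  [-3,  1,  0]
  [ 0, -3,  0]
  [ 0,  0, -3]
A Jordan chain for λ = -3 of length 2:
v_1 = (1, 0, 0)ᵀ
v_2 = (0, 1, 0)ᵀ

Let N = A − (-3)·I. We want v_2 with N^2 v_2 = 0 but N^1 v_2 ≠ 0; then v_{j-1} := N · v_j for j = 2, …, 2.

Pick v_2 = (0, 1, 0)ᵀ.
Then v_1 = N · v_2 = (1, 0, 0)ᵀ.

Sanity check: (A − (-3)·I) v_1 = (0, 0, 0)ᵀ = 0. ✓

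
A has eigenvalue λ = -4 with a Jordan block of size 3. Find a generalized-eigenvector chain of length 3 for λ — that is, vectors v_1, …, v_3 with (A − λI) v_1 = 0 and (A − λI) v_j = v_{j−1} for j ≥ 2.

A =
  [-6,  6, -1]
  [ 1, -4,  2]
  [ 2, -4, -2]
A Jordan chain for λ = -4 of length 3:
v_1 = (8, 2, -4)ᵀ
v_2 = (-2, 1, 2)ᵀ
v_3 = (1, 0, 0)ᵀ

Let N = A − (-4)·I. We want v_3 with N^3 v_3 = 0 but N^2 v_3 ≠ 0; then v_{j-1} := N · v_j for j = 3, …, 2.

Pick v_3 = (1, 0, 0)ᵀ.
Then v_2 = N · v_3 = (-2, 1, 2)ᵀ.
Then v_1 = N · v_2 = (8, 2, -4)ᵀ.

Sanity check: (A − (-4)·I) v_1 = (0, 0, 0)ᵀ = 0. ✓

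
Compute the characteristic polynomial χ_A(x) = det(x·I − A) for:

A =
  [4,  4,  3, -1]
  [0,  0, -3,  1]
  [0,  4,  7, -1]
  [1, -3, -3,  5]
x^4 - 16*x^3 + 96*x^2 - 256*x + 256

Expanding det(x·I − A) (e.g. by cofactor expansion or by noting that A is similar to its Jordan form J, which has the same characteristic polynomial as A) gives
  χ_A(x) = x^4 - 16*x^3 + 96*x^2 - 256*x + 256
which factors as (x - 4)^4. The eigenvalues (with algebraic multiplicities) are λ = 4 with multiplicity 4.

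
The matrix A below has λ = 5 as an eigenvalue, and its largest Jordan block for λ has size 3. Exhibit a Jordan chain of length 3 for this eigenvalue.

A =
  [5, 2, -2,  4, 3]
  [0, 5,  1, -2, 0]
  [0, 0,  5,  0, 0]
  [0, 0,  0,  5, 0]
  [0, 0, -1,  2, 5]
A Jordan chain for λ = 5 of length 3:
v_1 = (-1, 0, 0, 0, 0)ᵀ
v_2 = (-2, 1, 0, 0, -1)ᵀ
v_3 = (0, 0, 1, 0, 0)ᵀ

Let N = A − (5)·I. We want v_3 with N^3 v_3 = 0 but N^2 v_3 ≠ 0; then v_{j-1} := N · v_j for j = 3, …, 2.

Pick v_3 = (0, 0, 1, 0, 0)ᵀ.
Then v_2 = N · v_3 = (-2, 1, 0, 0, -1)ᵀ.
Then v_1 = N · v_2 = (-1, 0, 0, 0, 0)ᵀ.

Sanity check: (A − (5)·I) v_1 = (0, 0, 0, 0, 0)ᵀ = 0. ✓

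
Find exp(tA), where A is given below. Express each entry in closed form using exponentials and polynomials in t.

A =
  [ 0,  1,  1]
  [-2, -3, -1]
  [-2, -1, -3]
e^{tA} =
  [2*t*exp(-2*t) + exp(-2*t), t*exp(-2*t), t*exp(-2*t)]
  [-2*t*exp(-2*t), -t*exp(-2*t) + exp(-2*t), -t*exp(-2*t)]
  [-2*t*exp(-2*t), -t*exp(-2*t), -t*exp(-2*t) + exp(-2*t)]

Strategy: write A = P · J · P⁻¹ where J is a Jordan canonical form, so e^{tA} = P · e^{tJ} · P⁻¹, and e^{tJ} can be computed block-by-block.

A has Jordan form
J =
  [-2,  1,  0]
  [ 0, -2,  0]
  [ 0,  0, -2]
(up to reordering of blocks).

Per-block formulas:
  For a 2×2 Jordan block J_2(-2): exp(t · J_2(-2)) = e^(-2t)·(I + t·N), where N is the 2×2 nilpotent shift.
  For a 1×1 block at λ = -2: exp(t · [-2]) = [e^(-2t)].

After assembling e^{tJ} and conjugating by P, we get:

e^{tA} =
  [2*t*exp(-2*t) + exp(-2*t), t*exp(-2*t), t*exp(-2*t)]
  [-2*t*exp(-2*t), -t*exp(-2*t) + exp(-2*t), -t*exp(-2*t)]
  [-2*t*exp(-2*t), -t*exp(-2*t), -t*exp(-2*t) + exp(-2*t)]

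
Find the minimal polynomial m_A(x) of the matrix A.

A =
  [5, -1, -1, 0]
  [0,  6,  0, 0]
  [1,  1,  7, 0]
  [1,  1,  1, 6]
x^2 - 12*x + 36

The characteristic polynomial is χ_A(x) = (x - 6)^4, so the eigenvalues are known. The minimal polynomial is
  m_A(x) = Π_λ (x − λ)^{k_λ}
where k_λ is the size of the *largest* Jordan block for λ (equivalently, the smallest k with (A − λI)^k v = 0 for every generalised eigenvector v of λ).

  λ = 6: largest Jordan block has size 2, contributing (x − 6)^2

So m_A(x) = (x - 6)^2 = x^2 - 12*x + 36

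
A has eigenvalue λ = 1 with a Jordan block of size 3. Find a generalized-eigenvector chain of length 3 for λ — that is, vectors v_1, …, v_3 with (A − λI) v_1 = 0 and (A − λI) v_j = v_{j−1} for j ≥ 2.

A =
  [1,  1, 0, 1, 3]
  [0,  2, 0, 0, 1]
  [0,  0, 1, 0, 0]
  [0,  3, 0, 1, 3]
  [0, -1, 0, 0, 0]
A Jordan chain for λ = 1 of length 3:
v_1 = (1, 0, 0, 0, 0)ᵀ
v_2 = (1, 1, 0, 3, -1)ᵀ
v_3 = (0, 1, 0, 0, 0)ᵀ

Let N = A − (1)·I. We want v_3 with N^3 v_3 = 0 but N^2 v_3 ≠ 0; then v_{j-1} := N · v_j for j = 3, …, 2.

Pick v_3 = (0, 1, 0, 0, 0)ᵀ.
Then v_2 = N · v_3 = (1, 1, 0, 3, -1)ᵀ.
Then v_1 = N · v_2 = (1, 0, 0, 0, 0)ᵀ.

Sanity check: (A − (1)·I) v_1 = (0, 0, 0, 0, 0)ᵀ = 0. ✓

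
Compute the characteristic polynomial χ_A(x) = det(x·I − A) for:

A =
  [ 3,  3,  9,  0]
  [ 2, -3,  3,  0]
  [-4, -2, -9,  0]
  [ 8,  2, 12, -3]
x^4 + 12*x^3 + 54*x^2 + 108*x + 81

Expanding det(x·I − A) (e.g. by cofactor expansion or by noting that A is similar to its Jordan form J, which has the same characteristic polynomial as A) gives
  χ_A(x) = x^4 + 12*x^3 + 54*x^2 + 108*x + 81
which factors as (x + 3)^4. The eigenvalues (with algebraic multiplicities) are λ = -3 with multiplicity 4.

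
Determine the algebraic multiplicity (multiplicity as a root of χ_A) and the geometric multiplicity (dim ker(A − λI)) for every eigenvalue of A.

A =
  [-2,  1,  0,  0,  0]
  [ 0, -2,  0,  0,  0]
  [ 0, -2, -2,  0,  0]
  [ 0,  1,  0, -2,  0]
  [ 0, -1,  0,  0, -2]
λ = -2: alg = 5, geom = 4

Step 1 — factor the characteristic polynomial to read off the algebraic multiplicities:
  χ_A(x) = (x + 2)^5

Step 2 — compute geometric multiplicities via the rank-nullity identity g(λ) = n − rank(A − λI):
  rank(A − (-2)·I) = 1, so dim ker(A − (-2)·I) = n − 1 = 4

Summary:
  λ = -2: algebraic multiplicity = 5, geometric multiplicity = 4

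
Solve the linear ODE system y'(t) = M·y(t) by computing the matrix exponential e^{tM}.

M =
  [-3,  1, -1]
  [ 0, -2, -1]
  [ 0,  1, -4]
e^{tM} =
  [exp(-3*t), t*exp(-3*t), -t*exp(-3*t)]
  [0, t*exp(-3*t) + exp(-3*t), -t*exp(-3*t)]
  [0, t*exp(-3*t), -t*exp(-3*t) + exp(-3*t)]

Strategy: write M = P · J · P⁻¹ where J is a Jordan canonical form, so e^{tM} = P · e^{tJ} · P⁻¹, and e^{tJ} can be computed block-by-block.

M has Jordan form
J =
  [-3,  1,  0]
  [ 0, -3,  0]
  [ 0,  0, -3]
(up to reordering of blocks).

Per-block formulas:
  For a 2×2 Jordan block J_2(-3): exp(t · J_2(-3)) = e^(-3t)·(I + t·N), where N is the 2×2 nilpotent shift.
  For a 1×1 block at λ = -3: exp(t · [-3]) = [e^(-3t)].

After assembling e^{tJ} and conjugating by P, we get:

e^{tM} =
  [exp(-3*t), t*exp(-3*t), -t*exp(-3*t)]
  [0, t*exp(-3*t) + exp(-3*t), -t*exp(-3*t)]
  [0, t*exp(-3*t), -t*exp(-3*t) + exp(-3*t)]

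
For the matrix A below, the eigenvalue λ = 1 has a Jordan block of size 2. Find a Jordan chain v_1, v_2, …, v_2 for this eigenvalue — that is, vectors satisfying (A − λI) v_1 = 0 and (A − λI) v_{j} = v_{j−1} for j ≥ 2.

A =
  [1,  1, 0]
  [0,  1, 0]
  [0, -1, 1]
A Jordan chain for λ = 1 of length 2:
v_1 = (1, 0, -1)ᵀ
v_2 = (0, 1, 0)ᵀ

Let N = A − (1)·I. We want v_2 with N^2 v_2 = 0 but N^1 v_2 ≠ 0; then v_{j-1} := N · v_j for j = 2, …, 2.

Pick v_2 = (0, 1, 0)ᵀ.
Then v_1 = N · v_2 = (1, 0, -1)ᵀ.

Sanity check: (A − (1)·I) v_1 = (0, 0, 0)ᵀ = 0. ✓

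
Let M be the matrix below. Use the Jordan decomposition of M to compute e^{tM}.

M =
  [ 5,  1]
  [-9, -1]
e^{tM} =
  [3*t*exp(2*t) + exp(2*t), t*exp(2*t)]
  [-9*t*exp(2*t), -3*t*exp(2*t) + exp(2*t)]

Strategy: write M = P · J · P⁻¹ where J is a Jordan canonical form, so e^{tM} = P · e^{tJ} · P⁻¹, and e^{tJ} can be computed block-by-block.

M has Jordan form
J =
  [2, 1]
  [0, 2]
(up to reordering of blocks).

Per-block formulas:
  For a 2×2 Jordan block J_2(2): exp(t · J_2(2)) = e^(2t)·(I + t·N), where N is the 2×2 nilpotent shift.

After assembling e^{tJ} and conjugating by P, we get:

e^{tM} =
  [3*t*exp(2*t) + exp(2*t), t*exp(2*t)]
  [-9*t*exp(2*t), -3*t*exp(2*t) + exp(2*t)]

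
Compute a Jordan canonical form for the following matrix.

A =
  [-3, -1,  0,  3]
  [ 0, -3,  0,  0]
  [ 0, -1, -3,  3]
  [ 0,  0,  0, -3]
J_2(-3) ⊕ J_1(-3) ⊕ J_1(-3)

The characteristic polynomial is
  det(x·I − A) = x^4 + 12*x^3 + 54*x^2 + 108*x + 81 = (x + 3)^4

Eigenvalues and multiplicities (the geometric multiplicity of λ is n − rank(A − λI), which equals the number of Jordan blocks for λ):
  λ = -3: algebraic multiplicity = 4, geometric multiplicity = 3

Determining the block sizes for each eigenvalue:
  λ = -3: 3 blocks summing to 4 forces exactly one block of size 2 and the rest size 1 → block sizes [2, 1, 1]

Assembling the blocks gives a Jordan form
J =
  [-3,  1,  0,  0]
  [ 0, -3,  0,  0]
  [ 0,  0, -3,  0]
  [ 0,  0,  0, -3]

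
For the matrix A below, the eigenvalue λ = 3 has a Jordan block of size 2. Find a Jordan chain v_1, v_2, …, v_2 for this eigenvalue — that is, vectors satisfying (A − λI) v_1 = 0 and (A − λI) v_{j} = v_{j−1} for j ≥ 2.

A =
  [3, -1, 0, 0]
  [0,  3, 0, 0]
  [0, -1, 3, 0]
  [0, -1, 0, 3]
A Jordan chain for λ = 3 of length 2:
v_1 = (-1, 0, -1, -1)ᵀ
v_2 = (0, 1, 0, 0)ᵀ

Let N = A − (3)·I. We want v_2 with N^2 v_2 = 0 but N^1 v_2 ≠ 0; then v_{j-1} := N · v_j for j = 2, …, 2.

Pick v_2 = (0, 1, 0, 0)ᵀ.
Then v_1 = N · v_2 = (-1, 0, -1, -1)ᵀ.

Sanity check: (A − (3)·I) v_1 = (0, 0, 0, 0)ᵀ = 0. ✓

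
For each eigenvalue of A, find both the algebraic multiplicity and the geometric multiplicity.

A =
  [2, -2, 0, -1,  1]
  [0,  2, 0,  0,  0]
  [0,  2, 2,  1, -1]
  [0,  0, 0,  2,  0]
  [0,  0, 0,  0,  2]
λ = 2: alg = 5, geom = 4

Step 1 — factor the characteristic polynomial to read off the algebraic multiplicities:
  χ_A(x) = (x - 2)^5

Step 2 — compute geometric multiplicities via the rank-nullity identity g(λ) = n − rank(A − λI):
  rank(A − (2)·I) = 1, so dim ker(A − (2)·I) = n − 1 = 4

Summary:
  λ = 2: algebraic multiplicity = 5, geometric multiplicity = 4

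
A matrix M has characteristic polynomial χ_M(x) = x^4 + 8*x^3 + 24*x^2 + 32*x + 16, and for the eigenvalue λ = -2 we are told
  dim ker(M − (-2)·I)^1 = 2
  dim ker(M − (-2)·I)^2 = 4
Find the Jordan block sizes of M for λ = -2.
Block sizes for λ = -2: [2, 2]

From the dimensions of kernels of powers, the number of Jordan blocks of size at least j is d_j − d_{j−1} where d_j = dim ker(N^j) (with d_0 = 0). Computing the differences gives [2, 2].
The number of blocks of size exactly k is (#blocks of size ≥ k) − (#blocks of size ≥ k + 1), so the partition is: 2 block(s) of size 2.
In nonincreasing order the block sizes are [2, 2].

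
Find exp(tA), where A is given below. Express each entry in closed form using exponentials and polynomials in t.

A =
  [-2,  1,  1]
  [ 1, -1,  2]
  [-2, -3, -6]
e^{tA} =
  [t*exp(-3*t) + exp(-3*t), t*exp(-3*t), t*exp(-3*t)]
  [-t^2*exp(-3*t)/2 + t*exp(-3*t), -t^2*exp(-3*t)/2 + 2*t*exp(-3*t) + exp(-3*t), -t^2*exp(-3*t)/2 + 2*t*exp(-3*t)]
  [t^2*exp(-3*t)/2 - 2*t*exp(-3*t), t^2*exp(-3*t)/2 - 3*t*exp(-3*t), t^2*exp(-3*t)/2 - 3*t*exp(-3*t) + exp(-3*t)]

Strategy: write A = P · J · P⁻¹ where J is a Jordan canonical form, so e^{tA} = P · e^{tJ} · P⁻¹, and e^{tJ} can be computed block-by-block.

A has Jordan form
J =
  [-3,  1,  0]
  [ 0, -3,  1]
  [ 0,  0, -3]
(up to reordering of blocks).

Per-block formulas:
  For a 3×3 Jordan block J_3(-3): exp(t · J_3(-3)) = e^(-3t)·(I + t·N + (t^2/2)·N^2), where N is the 3×3 nilpotent shift.

After assembling e^{tJ} and conjugating by P, we get:

e^{tA} =
  [t*exp(-3*t) + exp(-3*t), t*exp(-3*t), t*exp(-3*t)]
  [-t^2*exp(-3*t)/2 + t*exp(-3*t), -t^2*exp(-3*t)/2 + 2*t*exp(-3*t) + exp(-3*t), -t^2*exp(-3*t)/2 + 2*t*exp(-3*t)]
  [t^2*exp(-3*t)/2 - 2*t*exp(-3*t), t^2*exp(-3*t)/2 - 3*t*exp(-3*t), t^2*exp(-3*t)/2 - 3*t*exp(-3*t) + exp(-3*t)]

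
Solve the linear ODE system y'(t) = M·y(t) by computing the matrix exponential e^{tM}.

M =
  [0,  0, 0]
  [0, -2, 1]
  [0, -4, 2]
e^{tM} =
  [1, 0, 0]
  [0, 1 - 2*t, t]
  [0, -4*t, 2*t + 1]

Strategy: write M = P · J · P⁻¹ where J is a Jordan canonical form, so e^{tM} = P · e^{tJ} · P⁻¹, and e^{tJ} can be computed block-by-block.

M has Jordan form
J =
  [0, 1, 0]
  [0, 0, 0]
  [0, 0, 0]
(up to reordering of blocks).

Per-block formulas:
  For a 2×2 Jordan block J_2(0): exp(t · J_2(0)) = e^(0t)·(I + t·N), where N is the 2×2 nilpotent shift.
  For a 1×1 block at λ = 0: exp(t · [0]) = [e^(0t)].

After assembling e^{tJ} and conjugating by P, we get:

e^{tM} =
  [1, 0, 0]
  [0, 1 - 2*t, t]
  [0, -4*t, 2*t + 1]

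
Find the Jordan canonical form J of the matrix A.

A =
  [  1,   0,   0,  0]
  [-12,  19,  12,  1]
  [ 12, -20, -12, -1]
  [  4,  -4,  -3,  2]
J_1(1) ⊕ J_3(3)

The characteristic polynomial is
  det(x·I − A) = x^4 - 10*x^3 + 36*x^2 - 54*x + 27 = (x - 3)^3*(x - 1)

Eigenvalues and multiplicities (the geometric multiplicity of λ is n − rank(A − λI), which equals the number of Jordan blocks for λ):
  λ = 1: algebraic multiplicity = 1, geometric multiplicity = 1
  λ = 3: algebraic multiplicity = 3, geometric multiplicity = 1

Determining the block sizes for each eigenvalue:
  λ = 1: one block (gm = 1), so the single block has size am = 1 → block sizes [1]
  λ = 3: one block (gm = 1), so the single block has size am = 3 → block sizes [3]

Assembling the blocks gives a Jordan form
J =
  [1, 0, 0, 0]
  [0, 3, 1, 0]
  [0, 0, 3, 1]
  [0, 0, 0, 3]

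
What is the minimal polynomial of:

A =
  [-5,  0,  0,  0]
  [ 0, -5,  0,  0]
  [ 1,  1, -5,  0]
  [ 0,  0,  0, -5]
x^2 + 10*x + 25

The characteristic polynomial is χ_A(x) = (x + 5)^4, so the eigenvalues are known. The minimal polynomial is
  m_A(x) = Π_λ (x − λ)^{k_λ}
where k_λ is the size of the *largest* Jordan block for λ (equivalently, the smallest k with (A − λI)^k v = 0 for every generalised eigenvector v of λ).

  λ = -5: largest Jordan block has size 2, contributing (x + 5)^2

So m_A(x) = (x + 5)^2 = x^2 + 10*x + 25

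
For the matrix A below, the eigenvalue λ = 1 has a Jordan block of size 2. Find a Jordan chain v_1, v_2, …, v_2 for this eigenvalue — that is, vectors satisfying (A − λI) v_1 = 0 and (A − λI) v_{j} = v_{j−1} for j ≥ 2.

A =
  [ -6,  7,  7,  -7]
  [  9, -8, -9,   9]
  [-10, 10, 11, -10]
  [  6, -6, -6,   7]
A Jordan chain for λ = 1 of length 2:
v_1 = (-7, 9, -10, 6)ᵀ
v_2 = (1, 0, 0, 0)ᵀ

Let N = A − (1)·I. We want v_2 with N^2 v_2 = 0 but N^1 v_2 ≠ 0; then v_{j-1} := N · v_j for j = 2, …, 2.

Pick v_2 = (1, 0, 0, 0)ᵀ.
Then v_1 = N · v_2 = (-7, 9, -10, 6)ᵀ.

Sanity check: (A − (1)·I) v_1 = (0, 0, 0, 0)ᵀ = 0. ✓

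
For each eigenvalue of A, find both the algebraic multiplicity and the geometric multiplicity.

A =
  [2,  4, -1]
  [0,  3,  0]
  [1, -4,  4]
λ = 3: alg = 3, geom = 2

Step 1 — factor the characteristic polynomial to read off the algebraic multiplicities:
  χ_A(x) = (x - 3)^3

Step 2 — compute geometric multiplicities via the rank-nullity identity g(λ) = n − rank(A − λI):
  rank(A − (3)·I) = 1, so dim ker(A − (3)·I) = n − 1 = 2

Summary:
  λ = 3: algebraic multiplicity = 3, geometric multiplicity = 2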